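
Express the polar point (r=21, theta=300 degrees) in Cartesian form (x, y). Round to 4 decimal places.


x = 21 * cos(300) = 10.5
y = 21 * sin(300) = -18.1865

(10.5, -18.1865)


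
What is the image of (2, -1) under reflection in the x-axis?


Reflection across x-axis: (x, y) -> (x, -y)
(2, -1) -> (2, 1)

(2, 1)


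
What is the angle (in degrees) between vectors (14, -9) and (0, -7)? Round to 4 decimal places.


dot = 14*0 + -9*-7 = 63
|u| = 16.6433, |v| = 7
cos(angle) = 0.5408
angle = 57.2648 degrees

57.2648 degrees


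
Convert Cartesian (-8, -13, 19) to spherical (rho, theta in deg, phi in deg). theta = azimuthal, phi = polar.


rho = sqrt((-8)^2 + (-13)^2 + 19^2) = 24.3721
theta = atan2(-13, -8) = 238.3925 deg
phi = acos(19/24.3721) = 38.7779 deg

rho = 24.3721, theta = 238.3925 deg, phi = 38.7779 deg


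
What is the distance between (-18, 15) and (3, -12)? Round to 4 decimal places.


d = sqrt((3--18)^2 + (-12-15)^2) = 34.2053

34.2053


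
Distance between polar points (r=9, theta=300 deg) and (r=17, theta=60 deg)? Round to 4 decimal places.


d = sqrt(r1^2 + r2^2 - 2*r1*r2*cos(t2-t1))
d = sqrt(9^2 + 17^2 - 2*9*17*cos(60-300)) = 22.8692

22.8692


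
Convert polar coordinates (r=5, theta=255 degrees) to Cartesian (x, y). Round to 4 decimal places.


x = 5 * cos(255) = -1.2941
y = 5 * sin(255) = -4.8296

(-1.2941, -4.8296)


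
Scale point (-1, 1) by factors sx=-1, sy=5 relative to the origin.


Scaling: (x*sx, y*sy) = (-1*-1, 1*5) = (1, 5)

(1, 5)


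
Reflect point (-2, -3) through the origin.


Reflection through origin: (x, y) -> (-x, -y)
(-2, -3) -> (2, 3)

(2, 3)


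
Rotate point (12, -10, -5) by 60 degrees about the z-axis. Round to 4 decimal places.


x' = 12*cos(60) - -10*sin(60) = 14.6603
y' = 12*sin(60) + -10*cos(60) = 5.3923
z' = -5

(14.6603, 5.3923, -5)


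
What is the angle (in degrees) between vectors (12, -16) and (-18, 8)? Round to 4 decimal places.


dot = 12*-18 + -16*8 = -344
|u| = 20, |v| = 19.6977
cos(angle) = -0.8732
angle = 150.8324 degrees

150.8324 degrees


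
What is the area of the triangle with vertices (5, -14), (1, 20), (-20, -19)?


Area = |x1(y2-y3) + x2(y3-y1) + x3(y1-y2)| / 2
= |5*(20--19) + 1*(-19--14) + -20*(-14-20)| / 2
= 435

435


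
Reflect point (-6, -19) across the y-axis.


Reflection across y-axis: (x, y) -> (-x, y)
(-6, -19) -> (6, -19)

(6, -19)


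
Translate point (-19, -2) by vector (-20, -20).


Translation: (x+dx, y+dy) = (-19+-20, -2+-20) = (-39, -22)

(-39, -22)


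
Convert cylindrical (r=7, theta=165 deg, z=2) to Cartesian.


x = 7 * cos(165) = -6.7615
y = 7 * sin(165) = 1.8117
z = 2

(-6.7615, 1.8117, 2)


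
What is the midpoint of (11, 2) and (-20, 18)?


Midpoint = ((11+-20)/2, (2+18)/2) = (-4.5, 10)

(-4.5, 10)


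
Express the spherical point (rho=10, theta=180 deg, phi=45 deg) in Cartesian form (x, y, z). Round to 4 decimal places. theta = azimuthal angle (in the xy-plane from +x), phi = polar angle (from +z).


x = 10 * sin(45) * cos(180) = -7.0711
y = 10 * sin(45) * sin(180) = 0
z = 10 * cos(45) = 7.0711

(-7.0711, 0, 7.0711)


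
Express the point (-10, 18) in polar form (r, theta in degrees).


r = sqrt((-10)^2 + 18^2) = 20.5913
theta = atan2(18, -10) = 119.0546 degrees

r = 20.5913, theta = 119.0546 degrees


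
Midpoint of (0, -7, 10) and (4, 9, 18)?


Midpoint = ((0+4)/2, (-7+9)/2, (10+18)/2) = (2, 1, 14)

(2, 1, 14)


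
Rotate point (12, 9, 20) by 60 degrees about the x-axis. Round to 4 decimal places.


x' = 12
y' = 9*cos(60) - 20*sin(60) = -12.8205
z' = 9*sin(60) + 20*cos(60) = 17.7942

(12, -12.8205, 17.7942)


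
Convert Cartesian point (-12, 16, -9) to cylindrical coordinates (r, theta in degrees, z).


r = sqrt((-12)^2 + 16^2) = 20
theta = atan2(16, -12) = 126.8699 deg
z = -9

r = 20, theta = 126.8699 deg, z = -9


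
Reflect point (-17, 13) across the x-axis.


Reflection across x-axis: (x, y) -> (x, -y)
(-17, 13) -> (-17, -13)

(-17, -13)


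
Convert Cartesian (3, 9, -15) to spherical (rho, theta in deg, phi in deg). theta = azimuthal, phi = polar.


rho = sqrt(3^2 + 9^2 + (-15)^2) = 17.7482
theta = atan2(9, 3) = 71.5651 deg
phi = acos(-15/17.7482) = 147.6885 deg

rho = 17.7482, theta = 71.5651 deg, phi = 147.6885 deg


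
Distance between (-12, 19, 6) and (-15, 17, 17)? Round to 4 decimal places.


d = sqrt((-15--12)^2 + (17-19)^2 + (17-6)^2) = 11.5758

11.5758


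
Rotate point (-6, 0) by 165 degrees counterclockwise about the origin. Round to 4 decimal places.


x' = -6*cos(165) - 0*sin(165) = 5.7956
y' = -6*sin(165) + 0*cos(165) = -1.5529

(5.7956, -1.5529)


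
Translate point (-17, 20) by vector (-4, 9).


Translation: (x+dx, y+dy) = (-17+-4, 20+9) = (-21, 29)

(-21, 29)


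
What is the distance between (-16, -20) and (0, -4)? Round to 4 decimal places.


d = sqrt((0--16)^2 + (-4--20)^2) = 22.6274

22.6274


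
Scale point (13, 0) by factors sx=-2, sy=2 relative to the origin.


Scaling: (x*sx, y*sy) = (13*-2, 0*2) = (-26, 0)

(-26, 0)


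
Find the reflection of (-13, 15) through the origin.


Reflection through origin: (x, y) -> (-x, -y)
(-13, 15) -> (13, -15)

(13, -15)


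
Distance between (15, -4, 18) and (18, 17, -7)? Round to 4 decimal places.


d = sqrt((18-15)^2 + (17--4)^2 + (-7-18)^2) = 32.7872

32.7872


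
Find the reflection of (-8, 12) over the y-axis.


Reflection across y-axis: (x, y) -> (-x, y)
(-8, 12) -> (8, 12)

(8, 12)


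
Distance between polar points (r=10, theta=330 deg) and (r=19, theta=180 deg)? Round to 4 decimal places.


d = sqrt(r1^2 + r2^2 - 2*r1*r2*cos(t2-t1))
d = sqrt(10^2 + 19^2 - 2*10*19*cos(180-330)) = 28.1085

28.1085


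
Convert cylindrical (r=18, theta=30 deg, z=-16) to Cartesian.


x = 18 * cos(30) = 15.5885
y = 18 * sin(30) = 9
z = -16

(15.5885, 9, -16)


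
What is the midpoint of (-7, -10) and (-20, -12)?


Midpoint = ((-7+-20)/2, (-10+-12)/2) = (-13.5, -11)

(-13.5, -11)


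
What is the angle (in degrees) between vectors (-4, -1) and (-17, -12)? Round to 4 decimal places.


dot = -4*-17 + -1*-12 = 80
|u| = 4.1231, |v| = 20.8087
cos(angle) = 0.9324
angle = 21.1813 degrees

21.1813 degrees


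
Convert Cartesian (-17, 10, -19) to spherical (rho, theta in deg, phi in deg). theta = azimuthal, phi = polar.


rho = sqrt((-17)^2 + 10^2 + (-19)^2) = 27.3861
theta = atan2(10, -17) = 149.5345 deg
phi = acos(-19/27.3861) = 133.9302 deg

rho = 27.3861, theta = 149.5345 deg, phi = 133.9302 deg


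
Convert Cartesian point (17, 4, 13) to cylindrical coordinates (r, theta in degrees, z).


r = sqrt(17^2 + 4^2) = 17.4642
theta = atan2(4, 17) = 13.2405 deg
z = 13

r = 17.4642, theta = 13.2405 deg, z = 13


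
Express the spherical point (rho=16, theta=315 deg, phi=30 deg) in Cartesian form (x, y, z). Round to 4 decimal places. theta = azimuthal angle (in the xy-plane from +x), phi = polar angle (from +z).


x = 16 * sin(30) * cos(315) = 5.6569
y = 16 * sin(30) * sin(315) = -5.6569
z = 16 * cos(30) = 13.8564

(5.6569, -5.6569, 13.8564)


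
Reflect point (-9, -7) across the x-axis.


Reflection across x-axis: (x, y) -> (x, -y)
(-9, -7) -> (-9, 7)

(-9, 7)


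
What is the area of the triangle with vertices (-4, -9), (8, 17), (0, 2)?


Area = |x1(y2-y3) + x2(y3-y1) + x3(y1-y2)| / 2
= |-4*(17-2) + 8*(2--9) + 0*(-9-17)| / 2
= 14

14


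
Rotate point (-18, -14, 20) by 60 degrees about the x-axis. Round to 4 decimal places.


x' = -18
y' = -14*cos(60) - 20*sin(60) = -24.3205
z' = -14*sin(60) + 20*cos(60) = -2.1244

(-18, -24.3205, -2.1244)


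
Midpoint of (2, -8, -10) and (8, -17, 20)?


Midpoint = ((2+8)/2, (-8+-17)/2, (-10+20)/2) = (5, -12.5, 5)

(5, -12.5, 5)


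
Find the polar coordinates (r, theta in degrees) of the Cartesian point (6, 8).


r = sqrt(6^2 + 8^2) = 10
theta = atan2(8, 6) = 53.1301 degrees

r = 10, theta = 53.1301 degrees


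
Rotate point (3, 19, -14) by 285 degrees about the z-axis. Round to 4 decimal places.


x' = 3*cos(285) - 19*sin(285) = 19.129
y' = 3*sin(285) + 19*cos(285) = 2.0198
z' = -14

(19.129, 2.0198, -14)


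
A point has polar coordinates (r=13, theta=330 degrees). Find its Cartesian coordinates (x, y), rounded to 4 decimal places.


x = 13 * cos(330) = 11.2583
y = 13 * sin(330) = -6.5

(11.2583, -6.5)


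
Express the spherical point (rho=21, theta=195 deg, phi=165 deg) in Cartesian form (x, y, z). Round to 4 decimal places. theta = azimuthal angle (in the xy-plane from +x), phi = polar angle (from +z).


x = 21 * sin(165) * cos(195) = -5.25
y = 21 * sin(165) * sin(195) = -1.4067
z = 21 * cos(165) = -20.2844

(-5.25, -1.4067, -20.2844)


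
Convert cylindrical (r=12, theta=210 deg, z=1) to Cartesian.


x = 12 * cos(210) = -10.3923
y = 12 * sin(210) = -6
z = 1

(-10.3923, -6, 1)


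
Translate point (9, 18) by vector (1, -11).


Translation: (x+dx, y+dy) = (9+1, 18+-11) = (10, 7)

(10, 7)


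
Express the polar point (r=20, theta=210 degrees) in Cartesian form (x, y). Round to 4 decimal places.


x = 20 * cos(210) = -17.3205
y = 20 * sin(210) = -10

(-17.3205, -10)


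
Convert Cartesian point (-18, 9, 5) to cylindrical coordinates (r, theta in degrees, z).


r = sqrt((-18)^2 + 9^2) = 20.1246
theta = atan2(9, -18) = 153.4349 deg
z = 5

r = 20.1246, theta = 153.4349 deg, z = 5


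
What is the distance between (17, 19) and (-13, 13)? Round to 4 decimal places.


d = sqrt((-13-17)^2 + (13-19)^2) = 30.5941

30.5941


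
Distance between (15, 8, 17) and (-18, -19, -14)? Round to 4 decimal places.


d = sqrt((-18-15)^2 + (-19-8)^2 + (-14-17)^2) = 52.7162

52.7162


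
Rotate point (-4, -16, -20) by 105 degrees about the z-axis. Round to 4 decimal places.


x' = -4*cos(105) - -16*sin(105) = 16.4901
y' = -4*sin(105) + -16*cos(105) = 0.2774
z' = -20

(16.4901, 0.2774, -20)


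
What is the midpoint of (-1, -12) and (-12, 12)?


Midpoint = ((-1+-12)/2, (-12+12)/2) = (-6.5, 0)

(-6.5, 0)


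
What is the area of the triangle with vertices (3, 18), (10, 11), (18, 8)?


Area = |x1(y2-y3) + x2(y3-y1) + x3(y1-y2)| / 2
= |3*(11-8) + 10*(8-18) + 18*(18-11)| / 2
= 17.5

17.5


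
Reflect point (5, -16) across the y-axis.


Reflection across y-axis: (x, y) -> (-x, y)
(5, -16) -> (-5, -16)

(-5, -16)


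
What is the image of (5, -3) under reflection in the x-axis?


Reflection across x-axis: (x, y) -> (x, -y)
(5, -3) -> (5, 3)

(5, 3)


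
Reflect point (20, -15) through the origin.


Reflection through origin: (x, y) -> (-x, -y)
(20, -15) -> (-20, 15)

(-20, 15)


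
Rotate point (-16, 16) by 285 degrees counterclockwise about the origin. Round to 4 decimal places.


x' = -16*cos(285) - 16*sin(285) = 11.3137
y' = -16*sin(285) + 16*cos(285) = 19.5959

(11.3137, 19.5959)


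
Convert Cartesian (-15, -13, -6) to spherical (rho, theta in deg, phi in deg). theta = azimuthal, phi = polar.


rho = sqrt((-15)^2 + (-13)^2 + (-6)^2) = 20.7364
theta = atan2(-13, -15) = 220.9144 deg
phi = acos(-6/20.7364) = 106.8188 deg

rho = 20.7364, theta = 220.9144 deg, phi = 106.8188 deg


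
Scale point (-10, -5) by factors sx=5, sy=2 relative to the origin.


Scaling: (x*sx, y*sy) = (-10*5, -5*2) = (-50, -10)

(-50, -10)


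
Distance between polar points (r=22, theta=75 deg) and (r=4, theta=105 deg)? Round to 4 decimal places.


d = sqrt(r1^2 + r2^2 - 2*r1*r2*cos(t2-t1))
d = sqrt(22^2 + 4^2 - 2*22*4*cos(105-75)) = 18.6435

18.6435


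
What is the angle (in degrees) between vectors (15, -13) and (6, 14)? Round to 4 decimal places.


dot = 15*6 + -13*14 = -92
|u| = 19.8494, |v| = 15.2315
cos(angle) = -0.3043
angle = 107.7158 degrees

107.7158 degrees


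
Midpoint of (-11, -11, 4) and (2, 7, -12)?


Midpoint = ((-11+2)/2, (-11+7)/2, (4+-12)/2) = (-4.5, -2, -4)

(-4.5, -2, -4)


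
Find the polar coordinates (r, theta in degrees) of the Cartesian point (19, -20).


r = sqrt(19^2 + (-20)^2) = 27.5862
theta = atan2(-20, 19) = 313.5312 degrees

r = 27.5862, theta = 313.5312 degrees


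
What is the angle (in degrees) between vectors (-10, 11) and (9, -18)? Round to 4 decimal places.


dot = -10*9 + 11*-18 = -288
|u| = 14.8661, |v| = 20.1246
cos(angle) = -0.9627
angle = 164.2914 degrees

164.2914 degrees


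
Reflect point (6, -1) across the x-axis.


Reflection across x-axis: (x, y) -> (x, -y)
(6, -1) -> (6, 1)

(6, 1)


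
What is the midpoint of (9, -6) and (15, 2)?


Midpoint = ((9+15)/2, (-6+2)/2) = (12, -2)

(12, -2)


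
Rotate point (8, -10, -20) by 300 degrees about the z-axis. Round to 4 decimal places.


x' = 8*cos(300) - -10*sin(300) = -4.6603
y' = 8*sin(300) + -10*cos(300) = -11.9282
z' = -20

(-4.6603, -11.9282, -20)


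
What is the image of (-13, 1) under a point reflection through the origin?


Reflection through origin: (x, y) -> (-x, -y)
(-13, 1) -> (13, -1)

(13, -1)


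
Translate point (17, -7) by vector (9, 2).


Translation: (x+dx, y+dy) = (17+9, -7+2) = (26, -5)

(26, -5)


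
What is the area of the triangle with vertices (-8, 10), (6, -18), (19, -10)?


Area = |x1(y2-y3) + x2(y3-y1) + x3(y1-y2)| / 2
= |-8*(-18--10) + 6*(-10-10) + 19*(10--18)| / 2
= 238

238


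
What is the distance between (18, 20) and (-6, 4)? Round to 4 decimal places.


d = sqrt((-6-18)^2 + (4-20)^2) = 28.8444

28.8444


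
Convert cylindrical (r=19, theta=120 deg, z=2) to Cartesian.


x = 19 * cos(120) = -9.5
y = 19 * sin(120) = 16.4545
z = 2

(-9.5, 16.4545, 2)


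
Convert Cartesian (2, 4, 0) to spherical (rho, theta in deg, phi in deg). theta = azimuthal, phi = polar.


rho = sqrt(2^2 + 4^2 + 0^2) = 4.4721
theta = atan2(4, 2) = 63.4349 deg
phi = acos(0/4.4721) = 90 deg

rho = 4.4721, theta = 63.4349 deg, phi = 90 deg


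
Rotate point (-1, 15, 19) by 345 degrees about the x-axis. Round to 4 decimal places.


x' = -1
y' = 15*cos(345) - 19*sin(345) = 19.4064
z' = 15*sin(345) + 19*cos(345) = 14.4703

(-1, 19.4064, 14.4703)


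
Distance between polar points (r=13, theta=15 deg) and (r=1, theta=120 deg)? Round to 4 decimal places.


d = sqrt(r1^2 + r2^2 - 2*r1*r2*cos(t2-t1))
d = sqrt(13^2 + 1^2 - 2*13*1*cos(120-15)) = 13.294

13.294


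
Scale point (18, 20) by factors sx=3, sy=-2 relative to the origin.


Scaling: (x*sx, y*sy) = (18*3, 20*-2) = (54, -40)

(54, -40)


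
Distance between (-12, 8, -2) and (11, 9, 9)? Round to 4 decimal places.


d = sqrt((11--12)^2 + (9-8)^2 + (9--2)^2) = 25.5147

25.5147


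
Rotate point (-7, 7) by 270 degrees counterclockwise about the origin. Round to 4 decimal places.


x' = -7*cos(270) - 7*sin(270) = 7
y' = -7*sin(270) + 7*cos(270) = 7

(7, 7)


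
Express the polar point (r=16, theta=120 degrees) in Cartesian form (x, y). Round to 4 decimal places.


x = 16 * cos(120) = -8
y = 16 * sin(120) = 13.8564

(-8, 13.8564)


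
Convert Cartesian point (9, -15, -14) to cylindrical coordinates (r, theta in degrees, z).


r = sqrt(9^2 + (-15)^2) = 17.4929
theta = atan2(-15, 9) = 300.9638 deg
z = -14

r = 17.4929, theta = 300.9638 deg, z = -14


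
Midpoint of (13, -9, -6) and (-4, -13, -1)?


Midpoint = ((13+-4)/2, (-9+-13)/2, (-6+-1)/2) = (4.5, -11, -3.5)

(4.5, -11, -3.5)


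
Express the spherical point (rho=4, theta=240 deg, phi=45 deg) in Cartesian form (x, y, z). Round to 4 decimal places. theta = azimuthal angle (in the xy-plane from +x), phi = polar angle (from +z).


x = 4 * sin(45) * cos(240) = -1.4142
y = 4 * sin(45) * sin(240) = -2.4495
z = 4 * cos(45) = 2.8284

(-1.4142, -2.4495, 2.8284)


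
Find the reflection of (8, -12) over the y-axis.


Reflection across y-axis: (x, y) -> (-x, y)
(8, -12) -> (-8, -12)

(-8, -12)


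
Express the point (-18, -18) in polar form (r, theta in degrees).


r = sqrt((-18)^2 + (-18)^2) = 25.4558
theta = atan2(-18, -18) = 225 degrees

r = 25.4558, theta = 225 degrees


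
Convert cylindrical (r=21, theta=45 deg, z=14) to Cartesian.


x = 21 * cos(45) = 14.8492
y = 21 * sin(45) = 14.8492
z = 14

(14.8492, 14.8492, 14)


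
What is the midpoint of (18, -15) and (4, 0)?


Midpoint = ((18+4)/2, (-15+0)/2) = (11, -7.5)

(11, -7.5)


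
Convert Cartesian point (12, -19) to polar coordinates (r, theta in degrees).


r = sqrt(12^2 + (-19)^2) = 22.4722
theta = atan2(-19, 12) = 302.2756 degrees

r = 22.4722, theta = 302.2756 degrees


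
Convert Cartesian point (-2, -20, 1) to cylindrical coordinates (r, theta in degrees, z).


r = sqrt((-2)^2 + (-20)^2) = 20.0998
theta = atan2(-20, -2) = 264.2894 deg
z = 1

r = 20.0998, theta = 264.2894 deg, z = 1


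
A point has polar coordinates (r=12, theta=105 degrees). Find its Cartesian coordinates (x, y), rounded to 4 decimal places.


x = 12 * cos(105) = -3.1058
y = 12 * sin(105) = 11.5911

(-3.1058, 11.5911)


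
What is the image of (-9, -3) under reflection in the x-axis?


Reflection across x-axis: (x, y) -> (x, -y)
(-9, -3) -> (-9, 3)

(-9, 3)


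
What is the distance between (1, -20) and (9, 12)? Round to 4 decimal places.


d = sqrt((9-1)^2 + (12--20)^2) = 32.9848

32.9848


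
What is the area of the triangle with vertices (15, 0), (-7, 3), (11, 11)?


Area = |x1(y2-y3) + x2(y3-y1) + x3(y1-y2)| / 2
= |15*(3-11) + -7*(11-0) + 11*(0-3)| / 2
= 115

115


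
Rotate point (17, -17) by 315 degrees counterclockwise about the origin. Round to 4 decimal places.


x' = 17*cos(315) - -17*sin(315) = 0
y' = 17*sin(315) + -17*cos(315) = -24.0416

(0, -24.0416)


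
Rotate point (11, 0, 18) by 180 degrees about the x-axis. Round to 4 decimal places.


x' = 11
y' = 0*cos(180) - 18*sin(180) = 0
z' = 0*sin(180) + 18*cos(180) = -18

(11, 0, -18)


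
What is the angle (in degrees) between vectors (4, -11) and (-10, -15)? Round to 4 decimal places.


dot = 4*-10 + -11*-15 = 125
|u| = 11.7047, |v| = 18.0278
cos(angle) = 0.5924
angle = 53.6732 degrees

53.6732 degrees


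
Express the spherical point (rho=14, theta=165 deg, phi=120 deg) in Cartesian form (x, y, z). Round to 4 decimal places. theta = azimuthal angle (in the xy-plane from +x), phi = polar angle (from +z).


x = 14 * sin(120) * cos(165) = -11.7112
y = 14 * sin(120) * sin(165) = 3.138
z = 14 * cos(120) = -7

(-11.7112, 3.138, -7)


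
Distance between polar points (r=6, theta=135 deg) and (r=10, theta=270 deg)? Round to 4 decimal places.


d = sqrt(r1^2 + r2^2 - 2*r1*r2*cos(t2-t1))
d = sqrt(6^2 + 10^2 - 2*6*10*cos(270-135)) = 14.8611

14.8611


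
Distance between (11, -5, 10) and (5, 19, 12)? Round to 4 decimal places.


d = sqrt((5-11)^2 + (19--5)^2 + (12-10)^2) = 24.8193

24.8193


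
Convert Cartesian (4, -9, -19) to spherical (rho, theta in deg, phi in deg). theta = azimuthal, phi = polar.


rho = sqrt(4^2 + (-9)^2 + (-19)^2) = 21.4009
theta = atan2(-9, 4) = 293.9625 deg
phi = acos(-19/21.4009) = 152.5995 deg

rho = 21.4009, theta = 293.9625 deg, phi = 152.5995 deg


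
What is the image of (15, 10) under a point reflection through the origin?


Reflection through origin: (x, y) -> (-x, -y)
(15, 10) -> (-15, -10)

(-15, -10)


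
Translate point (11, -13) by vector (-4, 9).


Translation: (x+dx, y+dy) = (11+-4, -13+9) = (7, -4)

(7, -4)


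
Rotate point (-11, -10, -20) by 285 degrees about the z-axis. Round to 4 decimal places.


x' = -11*cos(285) - -10*sin(285) = -12.5063
y' = -11*sin(285) + -10*cos(285) = 8.037
z' = -20

(-12.5063, 8.037, -20)


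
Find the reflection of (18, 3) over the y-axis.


Reflection across y-axis: (x, y) -> (-x, y)
(18, 3) -> (-18, 3)

(-18, 3)


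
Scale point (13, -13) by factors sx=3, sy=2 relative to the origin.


Scaling: (x*sx, y*sy) = (13*3, -13*2) = (39, -26)

(39, -26)


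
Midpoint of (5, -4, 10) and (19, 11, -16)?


Midpoint = ((5+19)/2, (-4+11)/2, (10+-16)/2) = (12, 3.5, -3)

(12, 3.5, -3)


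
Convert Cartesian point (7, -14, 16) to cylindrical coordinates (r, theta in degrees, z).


r = sqrt(7^2 + (-14)^2) = 15.6525
theta = atan2(-14, 7) = 296.5651 deg
z = 16

r = 15.6525, theta = 296.5651 deg, z = 16


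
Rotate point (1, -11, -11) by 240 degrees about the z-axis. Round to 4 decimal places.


x' = 1*cos(240) - -11*sin(240) = -10.0263
y' = 1*sin(240) + -11*cos(240) = 4.634
z' = -11

(-10.0263, 4.634, -11)


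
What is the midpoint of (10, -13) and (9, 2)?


Midpoint = ((10+9)/2, (-13+2)/2) = (9.5, -5.5)

(9.5, -5.5)


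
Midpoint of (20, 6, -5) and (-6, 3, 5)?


Midpoint = ((20+-6)/2, (6+3)/2, (-5+5)/2) = (7, 4.5, 0)

(7, 4.5, 0)


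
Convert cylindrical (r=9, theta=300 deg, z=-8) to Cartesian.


x = 9 * cos(300) = 4.5
y = 9 * sin(300) = -7.7942
z = -8

(4.5, -7.7942, -8)


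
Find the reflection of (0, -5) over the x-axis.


Reflection across x-axis: (x, y) -> (x, -y)
(0, -5) -> (0, 5)

(0, 5)


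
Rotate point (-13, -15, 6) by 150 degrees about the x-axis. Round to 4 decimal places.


x' = -13
y' = -15*cos(150) - 6*sin(150) = 9.9904
z' = -15*sin(150) + 6*cos(150) = -12.6962

(-13, 9.9904, -12.6962)


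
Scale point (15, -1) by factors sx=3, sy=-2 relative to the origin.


Scaling: (x*sx, y*sy) = (15*3, -1*-2) = (45, 2)

(45, 2)


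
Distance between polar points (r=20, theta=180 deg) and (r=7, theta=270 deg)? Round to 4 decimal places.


d = sqrt(r1^2 + r2^2 - 2*r1*r2*cos(t2-t1))
d = sqrt(20^2 + 7^2 - 2*20*7*cos(270-180)) = 21.1896

21.1896


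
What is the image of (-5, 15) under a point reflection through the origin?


Reflection through origin: (x, y) -> (-x, -y)
(-5, 15) -> (5, -15)

(5, -15)


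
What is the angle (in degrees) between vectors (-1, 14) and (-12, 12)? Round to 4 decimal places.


dot = -1*-12 + 14*12 = 180
|u| = 14.0357, |v| = 16.9706
cos(angle) = 0.7557
angle = 40.9144 degrees

40.9144 degrees


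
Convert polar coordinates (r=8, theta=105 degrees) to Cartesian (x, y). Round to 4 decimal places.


x = 8 * cos(105) = -2.0706
y = 8 * sin(105) = 7.7274

(-2.0706, 7.7274)


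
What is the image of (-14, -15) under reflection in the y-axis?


Reflection across y-axis: (x, y) -> (-x, y)
(-14, -15) -> (14, -15)

(14, -15)


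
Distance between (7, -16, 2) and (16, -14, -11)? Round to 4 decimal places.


d = sqrt((16-7)^2 + (-14--16)^2 + (-11-2)^2) = 15.9374

15.9374


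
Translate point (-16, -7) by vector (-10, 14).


Translation: (x+dx, y+dy) = (-16+-10, -7+14) = (-26, 7)

(-26, 7)


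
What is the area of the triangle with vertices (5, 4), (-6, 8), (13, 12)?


Area = |x1(y2-y3) + x2(y3-y1) + x3(y1-y2)| / 2
= |5*(8-12) + -6*(12-4) + 13*(4-8)| / 2
= 60

60


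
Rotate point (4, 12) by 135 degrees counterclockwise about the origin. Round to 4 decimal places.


x' = 4*cos(135) - 12*sin(135) = -11.3137
y' = 4*sin(135) + 12*cos(135) = -5.6569

(-11.3137, -5.6569)


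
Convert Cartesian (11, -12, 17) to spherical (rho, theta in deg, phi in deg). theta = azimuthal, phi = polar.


rho = sqrt(11^2 + (-12)^2 + 17^2) = 23.5372
theta = atan2(-12, 11) = 312.5104 deg
phi = acos(17/23.5372) = 43.7585 deg

rho = 23.5372, theta = 312.5104 deg, phi = 43.7585 deg


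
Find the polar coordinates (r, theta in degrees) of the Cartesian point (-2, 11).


r = sqrt((-2)^2 + 11^2) = 11.1803
theta = atan2(11, -2) = 100.3048 degrees

r = 11.1803, theta = 100.3048 degrees


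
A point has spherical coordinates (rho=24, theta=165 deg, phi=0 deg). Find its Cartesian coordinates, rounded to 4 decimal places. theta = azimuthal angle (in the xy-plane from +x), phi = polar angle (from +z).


x = 24 * sin(0) * cos(165) = 0
y = 24 * sin(0) * sin(165) = 0
z = 24 * cos(0) = 24

(0, 0, 24)


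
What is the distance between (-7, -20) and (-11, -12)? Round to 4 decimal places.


d = sqrt((-11--7)^2 + (-12--20)^2) = 8.9443

8.9443


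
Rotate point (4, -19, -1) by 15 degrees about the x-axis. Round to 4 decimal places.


x' = 4
y' = -19*cos(15) - -1*sin(15) = -18.0938
z' = -19*sin(15) + -1*cos(15) = -5.8835

(4, -18.0938, -5.8835)


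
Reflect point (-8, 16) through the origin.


Reflection through origin: (x, y) -> (-x, -y)
(-8, 16) -> (8, -16)

(8, -16)


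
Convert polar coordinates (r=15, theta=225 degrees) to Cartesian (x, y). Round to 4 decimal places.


x = 15 * cos(225) = -10.6066
y = 15 * sin(225) = -10.6066

(-10.6066, -10.6066)


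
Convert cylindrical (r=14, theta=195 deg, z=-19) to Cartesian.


x = 14 * cos(195) = -13.523
y = 14 * sin(195) = -3.6235
z = -19

(-13.523, -3.6235, -19)


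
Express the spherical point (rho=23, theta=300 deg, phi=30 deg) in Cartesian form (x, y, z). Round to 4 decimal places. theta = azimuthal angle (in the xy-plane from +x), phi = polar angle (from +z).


x = 23 * sin(30) * cos(300) = 5.75
y = 23 * sin(30) * sin(300) = -9.9593
z = 23 * cos(30) = 19.9186

(5.75, -9.9593, 19.9186)


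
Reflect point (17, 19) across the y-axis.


Reflection across y-axis: (x, y) -> (-x, y)
(17, 19) -> (-17, 19)

(-17, 19)


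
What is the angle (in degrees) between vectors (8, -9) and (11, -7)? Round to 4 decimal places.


dot = 8*11 + -9*-7 = 151
|u| = 12.0416, |v| = 13.0384
cos(angle) = 0.9618
angle = 15.8953 degrees

15.8953 degrees


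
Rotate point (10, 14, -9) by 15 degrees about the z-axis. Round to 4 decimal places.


x' = 10*cos(15) - 14*sin(15) = 6.0358
y' = 10*sin(15) + 14*cos(15) = 16.1112
z' = -9

(6.0358, 16.1112, -9)


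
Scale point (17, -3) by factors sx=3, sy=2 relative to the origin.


Scaling: (x*sx, y*sy) = (17*3, -3*2) = (51, -6)

(51, -6)


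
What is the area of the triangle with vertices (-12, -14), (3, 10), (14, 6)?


Area = |x1(y2-y3) + x2(y3-y1) + x3(y1-y2)| / 2
= |-12*(10-6) + 3*(6--14) + 14*(-14-10)| / 2
= 162

162


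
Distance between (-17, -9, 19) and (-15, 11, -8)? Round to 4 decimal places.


d = sqrt((-15--17)^2 + (11--9)^2 + (-8-19)^2) = 33.6601

33.6601


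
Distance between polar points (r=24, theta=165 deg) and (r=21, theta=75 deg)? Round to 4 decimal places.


d = sqrt(r1^2 + r2^2 - 2*r1*r2*cos(t2-t1))
d = sqrt(24^2 + 21^2 - 2*24*21*cos(75-165)) = 31.8904

31.8904


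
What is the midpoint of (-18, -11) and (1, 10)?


Midpoint = ((-18+1)/2, (-11+10)/2) = (-8.5, -0.5)

(-8.5, -0.5)


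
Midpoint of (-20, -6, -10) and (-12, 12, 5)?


Midpoint = ((-20+-12)/2, (-6+12)/2, (-10+5)/2) = (-16, 3, -2.5)

(-16, 3, -2.5)


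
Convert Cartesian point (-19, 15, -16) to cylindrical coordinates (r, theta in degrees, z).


r = sqrt((-19)^2 + 15^2) = 24.2074
theta = atan2(15, -19) = 141.7098 deg
z = -16

r = 24.2074, theta = 141.7098 deg, z = -16


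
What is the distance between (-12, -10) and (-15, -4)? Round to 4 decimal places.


d = sqrt((-15--12)^2 + (-4--10)^2) = 6.7082

6.7082


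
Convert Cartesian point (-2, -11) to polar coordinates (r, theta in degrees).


r = sqrt((-2)^2 + (-11)^2) = 11.1803
theta = atan2(-11, -2) = 259.6952 degrees

r = 11.1803, theta = 259.6952 degrees


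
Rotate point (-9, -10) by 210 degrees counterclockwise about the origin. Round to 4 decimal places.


x' = -9*cos(210) - -10*sin(210) = 2.7942
y' = -9*sin(210) + -10*cos(210) = 13.1603

(2.7942, 13.1603)


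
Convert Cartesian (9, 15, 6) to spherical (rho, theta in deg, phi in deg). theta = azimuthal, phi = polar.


rho = sqrt(9^2 + 15^2 + 6^2) = 18.4932
theta = atan2(15, 9) = 59.0362 deg
phi = acos(6/18.4932) = 71.0682 deg

rho = 18.4932, theta = 59.0362 deg, phi = 71.0682 deg


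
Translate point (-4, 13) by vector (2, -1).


Translation: (x+dx, y+dy) = (-4+2, 13+-1) = (-2, 12)

(-2, 12)


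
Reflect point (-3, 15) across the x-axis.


Reflection across x-axis: (x, y) -> (x, -y)
(-3, 15) -> (-3, -15)

(-3, -15)


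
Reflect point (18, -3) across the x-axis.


Reflection across x-axis: (x, y) -> (x, -y)
(18, -3) -> (18, 3)

(18, 3)


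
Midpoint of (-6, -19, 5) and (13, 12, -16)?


Midpoint = ((-6+13)/2, (-19+12)/2, (5+-16)/2) = (3.5, -3.5, -5.5)

(3.5, -3.5, -5.5)


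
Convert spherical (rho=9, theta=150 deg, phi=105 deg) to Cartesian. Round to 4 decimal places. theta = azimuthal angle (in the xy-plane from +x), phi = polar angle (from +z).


x = 9 * sin(105) * cos(150) = -7.5286
y = 9 * sin(105) * sin(150) = 4.3467
z = 9 * cos(105) = -2.3294

(-7.5286, 4.3467, -2.3294)


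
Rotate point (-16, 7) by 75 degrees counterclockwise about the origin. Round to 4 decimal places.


x' = -16*cos(75) - 7*sin(75) = -10.9026
y' = -16*sin(75) + 7*cos(75) = -13.6431

(-10.9026, -13.6431)


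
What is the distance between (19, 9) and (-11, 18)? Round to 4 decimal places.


d = sqrt((-11-19)^2 + (18-9)^2) = 31.3209

31.3209


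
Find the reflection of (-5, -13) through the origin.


Reflection through origin: (x, y) -> (-x, -y)
(-5, -13) -> (5, 13)

(5, 13)


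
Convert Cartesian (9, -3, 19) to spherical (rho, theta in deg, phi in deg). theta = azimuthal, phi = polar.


rho = sqrt(9^2 + (-3)^2 + 19^2) = 21.2368
theta = atan2(-3, 9) = 341.5651 deg
phi = acos(19/21.2368) = 26.5333 deg

rho = 21.2368, theta = 341.5651 deg, phi = 26.5333 deg


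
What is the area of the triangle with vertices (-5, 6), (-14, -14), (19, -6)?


Area = |x1(y2-y3) + x2(y3-y1) + x3(y1-y2)| / 2
= |-5*(-14--6) + -14*(-6-6) + 19*(6--14)| / 2
= 294

294


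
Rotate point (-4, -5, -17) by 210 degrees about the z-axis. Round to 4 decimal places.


x' = -4*cos(210) - -5*sin(210) = 0.9641
y' = -4*sin(210) + -5*cos(210) = 6.3301
z' = -17

(0.9641, 6.3301, -17)


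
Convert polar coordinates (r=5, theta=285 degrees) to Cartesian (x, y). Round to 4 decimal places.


x = 5 * cos(285) = 1.2941
y = 5 * sin(285) = -4.8296

(1.2941, -4.8296)


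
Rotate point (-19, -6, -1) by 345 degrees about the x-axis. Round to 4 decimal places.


x' = -19
y' = -6*cos(345) - -1*sin(345) = -6.0544
z' = -6*sin(345) + -1*cos(345) = 0.587

(-19, -6.0544, 0.587)


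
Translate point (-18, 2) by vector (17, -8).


Translation: (x+dx, y+dy) = (-18+17, 2+-8) = (-1, -6)

(-1, -6)


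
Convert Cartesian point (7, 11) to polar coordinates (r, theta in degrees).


r = sqrt(7^2 + 11^2) = 13.0384
theta = atan2(11, 7) = 57.5288 degrees

r = 13.0384, theta = 57.5288 degrees


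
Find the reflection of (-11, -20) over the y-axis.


Reflection across y-axis: (x, y) -> (-x, y)
(-11, -20) -> (11, -20)

(11, -20)


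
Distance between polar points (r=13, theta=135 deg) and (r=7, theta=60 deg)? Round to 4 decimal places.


d = sqrt(r1^2 + r2^2 - 2*r1*r2*cos(t2-t1))
d = sqrt(13^2 + 7^2 - 2*13*7*cos(60-135)) = 13.0727

13.0727


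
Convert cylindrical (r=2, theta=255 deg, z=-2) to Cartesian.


x = 2 * cos(255) = -0.5176
y = 2 * sin(255) = -1.9319
z = -2

(-0.5176, -1.9319, -2)


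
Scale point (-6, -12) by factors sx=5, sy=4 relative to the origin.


Scaling: (x*sx, y*sy) = (-6*5, -12*4) = (-30, -48)

(-30, -48)


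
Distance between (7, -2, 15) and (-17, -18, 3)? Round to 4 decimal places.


d = sqrt((-17-7)^2 + (-18--2)^2 + (3-15)^2) = 31.241

31.241


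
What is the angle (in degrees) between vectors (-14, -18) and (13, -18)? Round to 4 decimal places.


dot = -14*13 + -18*-18 = 142
|u| = 22.8035, |v| = 22.2036
cos(angle) = 0.2805
angle = 73.7126 degrees

73.7126 degrees


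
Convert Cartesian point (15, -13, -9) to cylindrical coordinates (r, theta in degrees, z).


r = sqrt(15^2 + (-13)^2) = 19.8494
theta = atan2(-13, 15) = 319.0856 deg
z = -9

r = 19.8494, theta = 319.0856 deg, z = -9


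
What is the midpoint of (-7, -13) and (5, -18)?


Midpoint = ((-7+5)/2, (-13+-18)/2) = (-1, -15.5)

(-1, -15.5)


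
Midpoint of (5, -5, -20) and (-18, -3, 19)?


Midpoint = ((5+-18)/2, (-5+-3)/2, (-20+19)/2) = (-6.5, -4, -0.5)

(-6.5, -4, -0.5)


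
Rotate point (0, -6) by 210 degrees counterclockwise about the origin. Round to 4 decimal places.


x' = 0*cos(210) - -6*sin(210) = -3
y' = 0*sin(210) + -6*cos(210) = 5.1962

(-3, 5.1962)


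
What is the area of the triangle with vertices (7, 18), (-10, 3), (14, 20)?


Area = |x1(y2-y3) + x2(y3-y1) + x3(y1-y2)| / 2
= |7*(3-20) + -10*(20-18) + 14*(18-3)| / 2
= 35.5

35.5


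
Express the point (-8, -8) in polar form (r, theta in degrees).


r = sqrt((-8)^2 + (-8)^2) = 11.3137
theta = atan2(-8, -8) = 225 degrees

r = 11.3137, theta = 225 degrees


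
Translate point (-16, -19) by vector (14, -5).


Translation: (x+dx, y+dy) = (-16+14, -19+-5) = (-2, -24)

(-2, -24)


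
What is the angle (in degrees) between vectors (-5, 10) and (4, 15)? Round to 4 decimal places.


dot = -5*4 + 10*15 = 130
|u| = 11.1803, |v| = 15.5242
cos(angle) = 0.749
angle = 41.4965 degrees

41.4965 degrees


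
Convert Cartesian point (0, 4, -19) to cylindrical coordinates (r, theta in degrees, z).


r = sqrt(0^2 + 4^2) = 4
theta = atan2(4, 0) = 90 deg
z = -19

r = 4, theta = 90 deg, z = -19


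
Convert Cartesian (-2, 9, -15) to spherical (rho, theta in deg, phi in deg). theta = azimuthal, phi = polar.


rho = sqrt((-2)^2 + 9^2 + (-15)^2) = 17.6068
theta = atan2(9, -2) = 102.5288 deg
phi = acos(-15/17.6068) = 148.4236 deg

rho = 17.6068, theta = 102.5288 deg, phi = 148.4236 deg


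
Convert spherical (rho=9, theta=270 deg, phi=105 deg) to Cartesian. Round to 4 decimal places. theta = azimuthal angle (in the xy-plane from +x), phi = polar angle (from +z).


x = 9 * sin(105) * cos(270) = 0
y = 9 * sin(105) * sin(270) = -8.6933
z = 9 * cos(105) = -2.3294

(0, -8.6933, -2.3294)


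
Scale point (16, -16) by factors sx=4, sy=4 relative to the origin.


Scaling: (x*sx, y*sy) = (16*4, -16*4) = (64, -64)

(64, -64)


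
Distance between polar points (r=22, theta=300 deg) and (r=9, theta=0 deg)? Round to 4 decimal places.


d = sqrt(r1^2 + r2^2 - 2*r1*r2*cos(t2-t1))
d = sqrt(22^2 + 9^2 - 2*22*9*cos(0-300)) = 19.1572

19.1572


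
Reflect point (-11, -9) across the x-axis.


Reflection across x-axis: (x, y) -> (x, -y)
(-11, -9) -> (-11, 9)

(-11, 9)


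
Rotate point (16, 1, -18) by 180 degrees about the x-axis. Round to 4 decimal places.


x' = 16
y' = 1*cos(180) - -18*sin(180) = -1
z' = 1*sin(180) + -18*cos(180) = 18

(16, -1, 18)


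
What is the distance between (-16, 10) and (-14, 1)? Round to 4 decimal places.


d = sqrt((-14--16)^2 + (1-10)^2) = 9.2195

9.2195


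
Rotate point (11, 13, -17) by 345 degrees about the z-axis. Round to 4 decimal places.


x' = 11*cos(345) - 13*sin(345) = 13.9898
y' = 11*sin(345) + 13*cos(345) = 9.71
z' = -17

(13.9898, 9.71, -17)


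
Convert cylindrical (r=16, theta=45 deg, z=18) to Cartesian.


x = 16 * cos(45) = 11.3137
y = 16 * sin(45) = 11.3137
z = 18

(11.3137, 11.3137, 18)


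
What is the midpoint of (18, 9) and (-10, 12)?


Midpoint = ((18+-10)/2, (9+12)/2) = (4, 10.5)

(4, 10.5)


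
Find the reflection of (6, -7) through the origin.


Reflection through origin: (x, y) -> (-x, -y)
(6, -7) -> (-6, 7)

(-6, 7)


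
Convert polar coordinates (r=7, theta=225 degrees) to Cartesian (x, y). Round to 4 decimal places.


x = 7 * cos(225) = -4.9497
y = 7 * sin(225) = -4.9497

(-4.9497, -4.9497)


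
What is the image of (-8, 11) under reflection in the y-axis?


Reflection across y-axis: (x, y) -> (-x, y)
(-8, 11) -> (8, 11)

(8, 11)


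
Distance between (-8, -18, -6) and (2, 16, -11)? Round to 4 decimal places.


d = sqrt((2--8)^2 + (16--18)^2 + (-11--6)^2) = 35.7911

35.7911


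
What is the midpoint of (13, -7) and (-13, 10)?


Midpoint = ((13+-13)/2, (-7+10)/2) = (0, 1.5)

(0, 1.5)


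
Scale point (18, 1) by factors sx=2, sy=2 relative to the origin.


Scaling: (x*sx, y*sy) = (18*2, 1*2) = (36, 2)

(36, 2)


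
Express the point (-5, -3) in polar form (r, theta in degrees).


r = sqrt((-5)^2 + (-3)^2) = 5.831
theta = atan2(-3, -5) = 210.9638 degrees

r = 5.831, theta = 210.9638 degrees


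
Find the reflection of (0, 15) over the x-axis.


Reflection across x-axis: (x, y) -> (x, -y)
(0, 15) -> (0, -15)

(0, -15)


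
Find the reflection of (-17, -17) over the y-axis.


Reflection across y-axis: (x, y) -> (-x, y)
(-17, -17) -> (17, -17)

(17, -17)


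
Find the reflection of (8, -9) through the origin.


Reflection through origin: (x, y) -> (-x, -y)
(8, -9) -> (-8, 9)

(-8, 9)


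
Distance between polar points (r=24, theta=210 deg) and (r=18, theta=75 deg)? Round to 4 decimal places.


d = sqrt(r1^2 + r2^2 - 2*r1*r2*cos(t2-t1))
d = sqrt(24^2 + 18^2 - 2*24*18*cos(75-210)) = 38.8708

38.8708


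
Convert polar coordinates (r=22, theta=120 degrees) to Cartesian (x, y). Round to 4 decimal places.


x = 22 * cos(120) = -11
y = 22 * sin(120) = 19.0526

(-11, 19.0526)


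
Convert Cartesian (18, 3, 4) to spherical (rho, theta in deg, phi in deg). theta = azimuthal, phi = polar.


rho = sqrt(18^2 + 3^2 + 4^2) = 18.6815
theta = atan2(3, 18) = 9.4623 deg
phi = acos(4/18.6815) = 77.6364 deg

rho = 18.6815, theta = 9.4623 deg, phi = 77.6364 deg


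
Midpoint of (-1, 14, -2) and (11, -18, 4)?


Midpoint = ((-1+11)/2, (14+-18)/2, (-2+4)/2) = (5, -2, 1)

(5, -2, 1)


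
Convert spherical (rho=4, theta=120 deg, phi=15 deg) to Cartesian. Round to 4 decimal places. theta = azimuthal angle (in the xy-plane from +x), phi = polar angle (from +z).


x = 4 * sin(15) * cos(120) = -0.5176
y = 4 * sin(15) * sin(120) = 0.8966
z = 4 * cos(15) = 3.8637

(-0.5176, 0.8966, 3.8637)


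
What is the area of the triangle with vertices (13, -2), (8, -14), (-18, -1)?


Area = |x1(y2-y3) + x2(y3-y1) + x3(y1-y2)| / 2
= |13*(-14--1) + 8*(-1--2) + -18*(-2--14)| / 2
= 188.5

188.5


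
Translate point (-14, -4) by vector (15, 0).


Translation: (x+dx, y+dy) = (-14+15, -4+0) = (1, -4)

(1, -4)


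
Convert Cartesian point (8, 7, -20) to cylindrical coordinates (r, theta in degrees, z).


r = sqrt(8^2 + 7^2) = 10.6301
theta = atan2(7, 8) = 41.1859 deg
z = -20

r = 10.6301, theta = 41.1859 deg, z = -20


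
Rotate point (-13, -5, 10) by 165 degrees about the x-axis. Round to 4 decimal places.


x' = -13
y' = -5*cos(165) - 10*sin(165) = 2.2414
z' = -5*sin(165) + 10*cos(165) = -10.9534

(-13, 2.2414, -10.9534)


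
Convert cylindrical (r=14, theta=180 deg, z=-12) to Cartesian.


x = 14 * cos(180) = -14
y = 14 * sin(180) = 0
z = -12

(-14, 0, -12)


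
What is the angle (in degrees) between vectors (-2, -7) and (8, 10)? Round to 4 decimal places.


dot = -2*8 + -7*10 = -86
|u| = 7.2801, |v| = 12.8062
cos(angle) = -0.9224
angle = 157.2856 degrees

157.2856 degrees


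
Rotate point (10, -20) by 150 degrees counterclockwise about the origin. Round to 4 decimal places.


x' = 10*cos(150) - -20*sin(150) = 1.3397
y' = 10*sin(150) + -20*cos(150) = 22.3205

(1.3397, 22.3205)


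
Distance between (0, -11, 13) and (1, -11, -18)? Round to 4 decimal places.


d = sqrt((1-0)^2 + (-11--11)^2 + (-18-13)^2) = 31.0161

31.0161


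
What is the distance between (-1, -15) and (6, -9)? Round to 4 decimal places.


d = sqrt((6--1)^2 + (-9--15)^2) = 9.2195

9.2195


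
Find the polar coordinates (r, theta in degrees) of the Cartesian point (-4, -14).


r = sqrt((-4)^2 + (-14)^2) = 14.5602
theta = atan2(-14, -4) = 254.0546 degrees

r = 14.5602, theta = 254.0546 degrees


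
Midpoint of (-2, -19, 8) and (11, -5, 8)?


Midpoint = ((-2+11)/2, (-19+-5)/2, (8+8)/2) = (4.5, -12, 8)

(4.5, -12, 8)


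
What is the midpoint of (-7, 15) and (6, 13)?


Midpoint = ((-7+6)/2, (15+13)/2) = (-0.5, 14)

(-0.5, 14)
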